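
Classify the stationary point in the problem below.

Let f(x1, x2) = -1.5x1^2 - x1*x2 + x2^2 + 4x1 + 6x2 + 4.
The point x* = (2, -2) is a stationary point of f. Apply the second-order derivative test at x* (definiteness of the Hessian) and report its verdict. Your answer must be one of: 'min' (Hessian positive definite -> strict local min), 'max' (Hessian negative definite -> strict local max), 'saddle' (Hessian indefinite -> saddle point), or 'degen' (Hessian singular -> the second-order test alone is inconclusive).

Compute the Hessian H = grad^2 f:
  H = [[-3, -1], [-1, 2]]
Verify stationarity: grad f(x*) = H x* + g = (0, 0).
Eigenvalues of H: -3.1926, 2.1926.
Eigenvalues have mixed signs, so H is indefinite -> x* is a saddle point.

saddle


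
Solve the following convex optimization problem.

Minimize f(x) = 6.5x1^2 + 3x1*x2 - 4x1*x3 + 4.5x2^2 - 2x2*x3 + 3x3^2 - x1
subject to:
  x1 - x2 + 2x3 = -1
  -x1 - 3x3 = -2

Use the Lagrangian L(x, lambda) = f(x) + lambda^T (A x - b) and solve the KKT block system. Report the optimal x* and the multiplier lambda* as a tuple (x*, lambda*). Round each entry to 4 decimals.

Form the Lagrangian:
  L(x, lambda) = (1/2) x^T Q x + c^T x + lambda^T (A x - b)
Stationarity (grad_x L = 0): Q x + c + A^T lambda = 0.
Primal feasibility: A x = b.

This gives the KKT block system:
  [ Q   A^T ] [ x     ]   [-c ]
  [ A    0  ] [ lambda ] = [ b ]

Solving the linear system:
  x*      = (-0.5112, 2.1629, 0.8371)
  lambda* = (16.2584, 11.7528)
  f(x*)   = 20.1376

x* = (-0.5112, 2.1629, 0.8371), lambda* = (16.2584, 11.7528)


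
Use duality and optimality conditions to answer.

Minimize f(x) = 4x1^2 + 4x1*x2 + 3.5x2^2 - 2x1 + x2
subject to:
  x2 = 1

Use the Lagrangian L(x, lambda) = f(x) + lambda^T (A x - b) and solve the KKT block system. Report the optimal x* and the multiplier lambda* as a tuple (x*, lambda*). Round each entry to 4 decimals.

Form the Lagrangian:
  L(x, lambda) = (1/2) x^T Q x + c^T x + lambda^T (A x - b)
Stationarity (grad_x L = 0): Q x + c + A^T lambda = 0.
Primal feasibility: A x = b.

This gives the KKT block system:
  [ Q   A^T ] [ x     ]   [-c ]
  [ A    0  ] [ lambda ] = [ b ]

Solving the linear system:
  x*      = (-0.25, 1)
  lambda* = (-7)
  f(x*)   = 4.25

x* = (-0.25, 1), lambda* = (-7)


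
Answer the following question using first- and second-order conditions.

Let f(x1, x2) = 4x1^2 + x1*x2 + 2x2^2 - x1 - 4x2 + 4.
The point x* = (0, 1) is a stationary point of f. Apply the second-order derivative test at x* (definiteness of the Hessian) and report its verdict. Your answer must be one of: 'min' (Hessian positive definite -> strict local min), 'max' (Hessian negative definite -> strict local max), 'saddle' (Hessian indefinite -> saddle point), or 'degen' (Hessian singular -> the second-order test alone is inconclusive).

Compute the Hessian H = grad^2 f:
  H = [[8, 1], [1, 4]]
Verify stationarity: grad f(x*) = H x* + g = (0, 0).
Eigenvalues of H: 3.7639, 8.2361.
Both eigenvalues > 0, so H is positive definite -> x* is a strict local min.

min


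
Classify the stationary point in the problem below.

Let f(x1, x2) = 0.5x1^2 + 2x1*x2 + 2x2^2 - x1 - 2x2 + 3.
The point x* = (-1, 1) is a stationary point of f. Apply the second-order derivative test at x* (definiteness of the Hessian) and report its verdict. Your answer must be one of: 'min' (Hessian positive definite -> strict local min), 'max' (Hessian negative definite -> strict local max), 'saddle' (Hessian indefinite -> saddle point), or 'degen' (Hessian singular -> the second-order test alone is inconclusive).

Compute the Hessian H = grad^2 f:
  H = [[1, 2], [2, 4]]
Verify stationarity: grad f(x*) = H x* + g = (0, 0).
Eigenvalues of H: 0, 5.
H has a zero eigenvalue (singular; positive semidefinite but not definite), so H is neither positive definite, negative definite, nor indefinite. The second-order test alone is inconclusive -> degen.
(Indeed, f is constant along the null direction of H through x*, so x* is not a strict local extremum.)

degen


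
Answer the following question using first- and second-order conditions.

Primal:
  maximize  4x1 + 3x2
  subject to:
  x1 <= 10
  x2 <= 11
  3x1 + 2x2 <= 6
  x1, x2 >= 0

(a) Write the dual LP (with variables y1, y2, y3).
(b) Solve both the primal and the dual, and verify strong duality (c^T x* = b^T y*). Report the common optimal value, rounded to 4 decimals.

The standard primal-dual pair for 'max c^T x s.t. A x <= b, x >= 0' is:
  Dual:  min b^T y  s.t.  A^T y >= c,  y >= 0.

So the dual LP is:
  minimize  10y1 + 11y2 + 6y3
  subject to:
    y1 + 3y3 >= 4
    y2 + 2y3 >= 3
    y1, y2, y3 >= 0

Solving the primal: x* = (0, 3).
  primal value c^T x* = 9.
Solving the dual: y* = (0, 0, 1.5).
  dual value b^T y* = 9.
Strong duality: c^T x* = b^T y*. Confirmed.

9


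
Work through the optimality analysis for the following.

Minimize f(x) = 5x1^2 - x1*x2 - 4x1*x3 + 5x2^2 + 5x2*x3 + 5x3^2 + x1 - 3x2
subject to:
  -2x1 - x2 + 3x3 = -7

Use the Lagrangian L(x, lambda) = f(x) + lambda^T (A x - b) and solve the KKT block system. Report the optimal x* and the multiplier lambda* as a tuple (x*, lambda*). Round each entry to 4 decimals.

Form the Lagrangian:
  L(x, lambda) = (1/2) x^T Q x + c^T x + lambda^T (A x - b)
Stationarity (grad_x L = 0): Q x + c + A^T lambda = 0.
Primal feasibility: A x = b.

This gives the KKT block system:
  [ Q   A^T ] [ x     ]   [-c ]
  [ A    0  ] [ lambda ] = [ b ]

Solving the linear system:
  x*      = (0.0257, 1.5481, -1.8002)
  lambda* = (3.4546)
  f(x*)   = 9.7819

x* = (0.0257, 1.5481, -1.8002), lambda* = (3.4546)


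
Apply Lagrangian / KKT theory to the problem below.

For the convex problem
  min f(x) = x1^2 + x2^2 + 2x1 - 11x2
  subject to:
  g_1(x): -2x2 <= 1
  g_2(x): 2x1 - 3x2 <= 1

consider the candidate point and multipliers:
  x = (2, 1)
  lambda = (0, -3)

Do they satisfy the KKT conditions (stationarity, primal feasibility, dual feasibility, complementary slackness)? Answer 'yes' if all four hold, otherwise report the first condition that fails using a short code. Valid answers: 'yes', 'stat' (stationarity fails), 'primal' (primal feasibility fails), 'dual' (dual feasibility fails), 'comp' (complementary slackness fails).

Gradient of f: grad f(x) = Q x + c = (6, -9)
Constraint values g_i(x) = a_i^T x - b_i:
  g_1((2, 1)) = -3
  g_2((2, 1)) = 0
Stationarity residual: grad f(x) + sum_i lambda_i a_i = (0, 0)
  -> stationarity OK
Primal feasibility (all g_i <= 0): OK
Dual feasibility (all lambda_i >= 0): FAILS
Complementary slackness (lambda_i * g_i(x) = 0 for all i): OK

Verdict: the first failing condition is dual_feasibility -> dual.

dual


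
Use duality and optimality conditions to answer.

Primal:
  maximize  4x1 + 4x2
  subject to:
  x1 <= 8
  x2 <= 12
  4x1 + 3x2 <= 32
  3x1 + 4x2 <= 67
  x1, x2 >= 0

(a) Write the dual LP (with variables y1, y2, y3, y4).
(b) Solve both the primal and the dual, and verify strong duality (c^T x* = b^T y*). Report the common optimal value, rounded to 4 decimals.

The standard primal-dual pair for 'max c^T x s.t. A x <= b, x >= 0' is:
  Dual:  min b^T y  s.t.  A^T y >= c,  y >= 0.

So the dual LP is:
  minimize  8y1 + 12y2 + 32y3 + 67y4
  subject to:
    y1 + 4y3 + 3y4 >= 4
    y2 + 3y3 + 4y4 >= 4
    y1, y2, y3, y4 >= 0

Solving the primal: x* = (0, 10.6667).
  primal value c^T x* = 42.6667.
Solving the dual: y* = (0, 0, 1.3333, 0).
  dual value b^T y* = 42.6667.
Strong duality: c^T x* = b^T y*. Confirmed.

42.6667


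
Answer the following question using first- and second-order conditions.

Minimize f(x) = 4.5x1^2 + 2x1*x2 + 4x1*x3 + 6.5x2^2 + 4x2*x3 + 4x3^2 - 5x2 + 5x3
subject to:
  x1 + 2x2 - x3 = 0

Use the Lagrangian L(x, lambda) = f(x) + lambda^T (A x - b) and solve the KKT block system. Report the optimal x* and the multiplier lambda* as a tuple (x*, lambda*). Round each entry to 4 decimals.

Form the Lagrangian:
  L(x, lambda) = (1/2) x^T Q x + c^T x + lambda^T (A x - b)
Stationarity (grad_x L = 0): Q x + c + A^T lambda = 0.
Primal feasibility: A x = b.

This gives the KKT block system:
  [ Q   A^T ] [ x     ]   [-c ]
  [ A    0  ] [ lambda ] = [ b ]

Solving the linear system:
  x*      = (-0.248, 0.04, -0.168)
  lambda* = (2.824)
  f(x*)   = -0.52

x* = (-0.248, 0.04, -0.168), lambda* = (2.824)


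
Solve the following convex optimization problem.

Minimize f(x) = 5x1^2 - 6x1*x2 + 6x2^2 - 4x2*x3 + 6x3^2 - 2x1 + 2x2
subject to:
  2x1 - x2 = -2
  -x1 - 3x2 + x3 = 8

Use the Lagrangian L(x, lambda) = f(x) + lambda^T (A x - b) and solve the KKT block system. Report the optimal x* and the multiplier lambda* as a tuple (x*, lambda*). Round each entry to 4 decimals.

Form the Lagrangian:
  L(x, lambda) = (1/2) x^T Q x + c^T x + lambda^T (A x - b)
Stationarity (grad_x L = 0): Q x + c + A^T lambda = 0.
Primal feasibility: A x = b.

This gives the KKT block system:
  [ Q   A^T ] [ x     ]   [-c ]
  [ A    0  ] [ lambda ] = [ b ]

Solving the linear system:
  x*      = (-2.051, -2.102, -0.3569)
  lambda* = (2.8863, -4.1255)
  f(x*)   = 19.3373

x* = (-2.051, -2.102, -0.3569), lambda* = (2.8863, -4.1255)


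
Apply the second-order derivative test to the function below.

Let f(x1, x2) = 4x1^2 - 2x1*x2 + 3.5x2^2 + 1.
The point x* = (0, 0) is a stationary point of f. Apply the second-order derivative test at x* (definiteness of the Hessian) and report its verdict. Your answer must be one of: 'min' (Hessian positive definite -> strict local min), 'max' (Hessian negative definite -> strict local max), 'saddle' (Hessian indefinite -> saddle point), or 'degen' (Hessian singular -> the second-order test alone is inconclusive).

Compute the Hessian H = grad^2 f:
  H = [[8, -2], [-2, 7]]
Verify stationarity: grad f(x*) = H x* + g = (0, 0).
Eigenvalues of H: 5.4384, 9.5616.
Both eigenvalues > 0, so H is positive definite -> x* is a strict local min.

min


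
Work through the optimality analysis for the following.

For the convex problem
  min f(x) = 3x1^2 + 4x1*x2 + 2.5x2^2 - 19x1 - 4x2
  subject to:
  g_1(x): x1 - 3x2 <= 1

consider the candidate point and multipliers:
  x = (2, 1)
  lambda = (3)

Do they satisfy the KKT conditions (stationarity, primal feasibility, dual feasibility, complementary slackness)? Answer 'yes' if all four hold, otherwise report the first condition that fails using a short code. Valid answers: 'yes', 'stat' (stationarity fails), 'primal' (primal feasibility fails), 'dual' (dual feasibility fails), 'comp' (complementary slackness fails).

Gradient of f: grad f(x) = Q x + c = (-3, 9)
Constraint values g_i(x) = a_i^T x - b_i:
  g_1((2, 1)) = -2
Stationarity residual: grad f(x) + sum_i lambda_i a_i = (0, 0)
  -> stationarity OK
Primal feasibility (all g_i <= 0): OK
Dual feasibility (all lambda_i >= 0): OK
Complementary slackness (lambda_i * g_i(x) = 0 for all i): FAILS

Verdict: the first failing condition is complementary_slackness -> comp.

comp


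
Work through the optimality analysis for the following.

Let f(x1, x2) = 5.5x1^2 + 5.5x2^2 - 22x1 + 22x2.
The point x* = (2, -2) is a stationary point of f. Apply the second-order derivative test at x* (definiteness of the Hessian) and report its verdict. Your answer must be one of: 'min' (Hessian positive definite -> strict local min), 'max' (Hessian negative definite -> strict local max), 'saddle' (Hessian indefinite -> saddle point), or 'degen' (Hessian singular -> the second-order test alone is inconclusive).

Compute the Hessian H = grad^2 f:
  H = [[11, 0], [0, 11]]
Verify stationarity: grad f(x*) = H x* + g = (0, 0).
Eigenvalues of H: 11, 11.
Both eigenvalues > 0, so H is positive definite -> x* is a strict local min.

min


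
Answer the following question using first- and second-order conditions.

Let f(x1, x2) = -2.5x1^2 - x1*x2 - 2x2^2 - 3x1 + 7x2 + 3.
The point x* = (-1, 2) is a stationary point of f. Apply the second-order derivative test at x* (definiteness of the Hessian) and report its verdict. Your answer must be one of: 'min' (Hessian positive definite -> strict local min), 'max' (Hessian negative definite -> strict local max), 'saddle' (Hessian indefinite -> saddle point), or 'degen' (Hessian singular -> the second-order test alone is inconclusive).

Compute the Hessian H = grad^2 f:
  H = [[-5, -1], [-1, -4]]
Verify stationarity: grad f(x*) = H x* + g = (0, 0).
Eigenvalues of H: -5.618, -3.382.
Both eigenvalues < 0, so H is negative definite -> x* is a strict local max.

max


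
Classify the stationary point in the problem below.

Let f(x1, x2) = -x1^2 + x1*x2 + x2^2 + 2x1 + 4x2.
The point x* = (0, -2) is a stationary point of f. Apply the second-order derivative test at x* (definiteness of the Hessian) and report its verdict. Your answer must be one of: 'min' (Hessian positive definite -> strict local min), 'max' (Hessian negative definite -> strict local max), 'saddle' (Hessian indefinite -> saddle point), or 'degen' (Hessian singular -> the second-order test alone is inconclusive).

Compute the Hessian H = grad^2 f:
  H = [[-2, 1], [1, 2]]
Verify stationarity: grad f(x*) = H x* + g = (0, 0).
Eigenvalues of H: -2.2361, 2.2361.
Eigenvalues have mixed signs, so H is indefinite -> x* is a saddle point.

saddle


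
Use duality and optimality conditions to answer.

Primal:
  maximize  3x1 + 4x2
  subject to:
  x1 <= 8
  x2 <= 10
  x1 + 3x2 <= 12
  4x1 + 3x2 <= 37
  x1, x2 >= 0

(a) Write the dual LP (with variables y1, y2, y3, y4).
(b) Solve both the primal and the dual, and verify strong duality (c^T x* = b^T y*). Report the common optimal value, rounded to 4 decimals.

The standard primal-dual pair for 'max c^T x s.t. A x <= b, x >= 0' is:
  Dual:  min b^T y  s.t.  A^T y >= c,  y >= 0.

So the dual LP is:
  minimize  8y1 + 10y2 + 12y3 + 37y4
  subject to:
    y1 + y3 + 4y4 >= 3
    y2 + 3y3 + 3y4 >= 4
    y1, y2, y3, y4 >= 0

Solving the primal: x* = (8, 1.3333).
  primal value c^T x* = 29.3333.
Solving the dual: y* = (1.6667, 0, 1.3333, 0).
  dual value b^T y* = 29.3333.
Strong duality: c^T x* = b^T y*. Confirmed.

29.3333


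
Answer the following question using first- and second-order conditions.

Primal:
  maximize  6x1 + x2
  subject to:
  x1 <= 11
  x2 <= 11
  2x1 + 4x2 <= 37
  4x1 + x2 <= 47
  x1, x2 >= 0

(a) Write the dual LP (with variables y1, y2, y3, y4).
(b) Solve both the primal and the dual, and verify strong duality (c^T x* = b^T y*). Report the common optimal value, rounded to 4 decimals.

The standard primal-dual pair for 'max c^T x s.t. A x <= b, x >= 0' is:
  Dual:  min b^T y  s.t.  A^T y >= c,  y >= 0.

So the dual LP is:
  minimize  11y1 + 11y2 + 37y3 + 47y4
  subject to:
    y1 + 2y3 + 4y4 >= 6
    y2 + 4y3 + y4 >= 1
    y1, y2, y3, y4 >= 0

Solving the primal: x* = (11, 3).
  primal value c^T x* = 69.
Solving the dual: y* = (2, 0, 0, 1).
  dual value b^T y* = 69.
Strong duality: c^T x* = b^T y*. Confirmed.

69


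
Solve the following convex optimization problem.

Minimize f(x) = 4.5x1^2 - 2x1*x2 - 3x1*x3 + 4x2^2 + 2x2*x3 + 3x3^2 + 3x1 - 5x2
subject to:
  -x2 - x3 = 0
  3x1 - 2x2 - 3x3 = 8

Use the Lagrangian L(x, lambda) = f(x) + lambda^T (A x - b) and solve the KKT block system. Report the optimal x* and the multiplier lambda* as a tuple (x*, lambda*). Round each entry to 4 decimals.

Form the Lagrangian:
  L(x, lambda) = (1/2) x^T Q x + c^T x + lambda^T (A x - b)
Stationarity (grad_x L = 0): Q x + c + A^T lambda = 0.
Primal feasibility: A x = b.

This gives the KKT block system:
  [ Q   A^T ] [ x     ]   [-c ]
  [ A    0  ] [ lambda ] = [ b ]

Solving the linear system:
  x*      = (2.3011, 1.0968, -1.0968)
  lambda* = (13.5161, -8.2688)
  f(x*)   = 33.7849

x* = (2.3011, 1.0968, -1.0968), lambda* = (13.5161, -8.2688)


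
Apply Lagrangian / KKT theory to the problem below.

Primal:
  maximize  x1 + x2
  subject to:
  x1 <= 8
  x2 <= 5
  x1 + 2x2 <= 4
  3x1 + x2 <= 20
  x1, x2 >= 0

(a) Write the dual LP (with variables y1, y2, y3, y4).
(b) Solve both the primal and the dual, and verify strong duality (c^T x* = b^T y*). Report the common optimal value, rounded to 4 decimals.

The standard primal-dual pair for 'max c^T x s.t. A x <= b, x >= 0' is:
  Dual:  min b^T y  s.t.  A^T y >= c,  y >= 0.

So the dual LP is:
  minimize  8y1 + 5y2 + 4y3 + 20y4
  subject to:
    y1 + y3 + 3y4 >= 1
    y2 + 2y3 + y4 >= 1
    y1, y2, y3, y4 >= 0

Solving the primal: x* = (4, 0).
  primal value c^T x* = 4.
Solving the dual: y* = (0, 0, 1, 0).
  dual value b^T y* = 4.
Strong duality: c^T x* = b^T y*. Confirmed.

4


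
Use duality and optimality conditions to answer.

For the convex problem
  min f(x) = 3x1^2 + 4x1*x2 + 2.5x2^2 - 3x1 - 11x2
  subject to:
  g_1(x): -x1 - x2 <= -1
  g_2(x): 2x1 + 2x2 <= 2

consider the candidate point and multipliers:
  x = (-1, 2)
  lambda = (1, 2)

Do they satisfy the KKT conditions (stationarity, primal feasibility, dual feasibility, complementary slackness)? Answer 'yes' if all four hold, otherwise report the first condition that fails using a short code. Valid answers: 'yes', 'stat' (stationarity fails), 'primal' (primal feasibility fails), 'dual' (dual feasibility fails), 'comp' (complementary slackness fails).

Gradient of f: grad f(x) = Q x + c = (-1, -5)
Constraint values g_i(x) = a_i^T x - b_i:
  g_1((-1, 2)) = 0
  g_2((-1, 2)) = 0
Stationarity residual: grad f(x) + sum_i lambda_i a_i = (2, -2)
  -> stationarity FAILS
Primal feasibility (all g_i <= 0): OK
Dual feasibility (all lambda_i >= 0): OK
Complementary slackness (lambda_i * g_i(x) = 0 for all i): OK

Verdict: the first failing condition is stationarity -> stat.

stat


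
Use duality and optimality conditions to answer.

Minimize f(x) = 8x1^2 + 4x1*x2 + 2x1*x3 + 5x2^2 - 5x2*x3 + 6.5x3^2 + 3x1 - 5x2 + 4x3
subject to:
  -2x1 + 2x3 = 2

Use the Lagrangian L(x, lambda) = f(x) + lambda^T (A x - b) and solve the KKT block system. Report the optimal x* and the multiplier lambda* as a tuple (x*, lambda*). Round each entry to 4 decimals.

Form the Lagrangian:
  L(x, lambda) = (1/2) x^T Q x + c^T x + lambda^T (A x - b)
Stationarity (grad_x L = 0): Q x + c + A^T lambda = 0.
Primal feasibility: A x = b.

This gives the KKT block system:
  [ Q   A^T ] [ x     ]   [-c ]
  [ A    0  ] [ lambda ] = [ b ]

Solving the linear system:
  x*      = (-0.6383, 0.9362, 0.3617)
  lambda* = (-1.3723)
  f(x*)   = -1.2021

x* = (-0.6383, 0.9362, 0.3617), lambda* = (-1.3723)


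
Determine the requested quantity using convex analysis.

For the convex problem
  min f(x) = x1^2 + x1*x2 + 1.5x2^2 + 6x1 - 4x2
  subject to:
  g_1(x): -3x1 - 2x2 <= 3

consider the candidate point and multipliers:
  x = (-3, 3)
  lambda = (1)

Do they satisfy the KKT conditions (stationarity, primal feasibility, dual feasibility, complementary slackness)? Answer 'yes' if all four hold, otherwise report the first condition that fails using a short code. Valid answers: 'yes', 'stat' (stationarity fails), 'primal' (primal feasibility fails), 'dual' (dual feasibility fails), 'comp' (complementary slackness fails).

Gradient of f: grad f(x) = Q x + c = (3, 2)
Constraint values g_i(x) = a_i^T x - b_i:
  g_1((-3, 3)) = 0
Stationarity residual: grad f(x) + sum_i lambda_i a_i = (0, 0)
  -> stationarity OK
Primal feasibility (all g_i <= 0): OK
Dual feasibility (all lambda_i >= 0): OK
Complementary slackness (lambda_i * g_i(x) = 0 for all i): OK

Verdict: yes, KKT holds.

yes


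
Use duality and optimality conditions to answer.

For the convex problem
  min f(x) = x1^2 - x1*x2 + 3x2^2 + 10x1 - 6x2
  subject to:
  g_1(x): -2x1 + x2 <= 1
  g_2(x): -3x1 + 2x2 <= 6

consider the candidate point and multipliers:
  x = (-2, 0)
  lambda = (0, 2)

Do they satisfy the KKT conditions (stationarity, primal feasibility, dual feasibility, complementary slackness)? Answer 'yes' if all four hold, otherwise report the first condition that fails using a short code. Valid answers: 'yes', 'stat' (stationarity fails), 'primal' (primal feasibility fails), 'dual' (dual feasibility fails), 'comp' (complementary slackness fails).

Gradient of f: grad f(x) = Q x + c = (6, -4)
Constraint values g_i(x) = a_i^T x - b_i:
  g_1((-2, 0)) = 3
  g_2((-2, 0)) = 0
Stationarity residual: grad f(x) + sum_i lambda_i a_i = (0, 0)
  -> stationarity OK
Primal feasibility (all g_i <= 0): FAILS
Dual feasibility (all lambda_i >= 0): OK
Complementary slackness (lambda_i * g_i(x) = 0 for all i): OK

Verdict: the first failing condition is primal_feasibility -> primal.

primal


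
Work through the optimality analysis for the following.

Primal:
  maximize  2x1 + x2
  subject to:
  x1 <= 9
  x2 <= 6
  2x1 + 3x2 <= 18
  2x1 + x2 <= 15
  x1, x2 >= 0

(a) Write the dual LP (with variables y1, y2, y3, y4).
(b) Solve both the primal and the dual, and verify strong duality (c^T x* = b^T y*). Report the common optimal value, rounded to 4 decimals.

The standard primal-dual pair for 'max c^T x s.t. A x <= b, x >= 0' is:
  Dual:  min b^T y  s.t.  A^T y >= c,  y >= 0.

So the dual LP is:
  minimize  9y1 + 6y2 + 18y3 + 15y4
  subject to:
    y1 + 2y3 + 2y4 >= 2
    y2 + 3y3 + y4 >= 1
    y1, y2, y3, y4 >= 0

Solving the primal: x* = (6.75, 1.5).
  primal value c^T x* = 15.
Solving the dual: y* = (0, 0, 0, 1).
  dual value b^T y* = 15.
Strong duality: c^T x* = b^T y*. Confirmed.

15


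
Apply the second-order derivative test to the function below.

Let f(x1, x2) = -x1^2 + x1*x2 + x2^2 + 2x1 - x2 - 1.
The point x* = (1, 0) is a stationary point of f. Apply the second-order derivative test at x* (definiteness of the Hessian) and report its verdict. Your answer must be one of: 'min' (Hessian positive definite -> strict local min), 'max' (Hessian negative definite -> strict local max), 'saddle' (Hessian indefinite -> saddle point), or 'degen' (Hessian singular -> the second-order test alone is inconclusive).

Compute the Hessian H = grad^2 f:
  H = [[-2, 1], [1, 2]]
Verify stationarity: grad f(x*) = H x* + g = (0, 0).
Eigenvalues of H: -2.2361, 2.2361.
Eigenvalues have mixed signs, so H is indefinite -> x* is a saddle point.

saddle


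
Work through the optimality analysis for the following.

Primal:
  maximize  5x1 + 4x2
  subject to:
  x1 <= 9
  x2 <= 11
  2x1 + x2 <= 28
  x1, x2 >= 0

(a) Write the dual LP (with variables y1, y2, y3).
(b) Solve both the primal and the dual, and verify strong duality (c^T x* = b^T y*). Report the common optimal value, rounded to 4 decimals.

The standard primal-dual pair for 'max c^T x s.t. A x <= b, x >= 0' is:
  Dual:  min b^T y  s.t.  A^T y >= c,  y >= 0.

So the dual LP is:
  minimize  9y1 + 11y2 + 28y3
  subject to:
    y1 + 2y3 >= 5
    y2 + y3 >= 4
    y1, y2, y3 >= 0

Solving the primal: x* = (8.5, 11).
  primal value c^T x* = 86.5.
Solving the dual: y* = (0, 1.5, 2.5).
  dual value b^T y* = 86.5.
Strong duality: c^T x* = b^T y*. Confirmed.

86.5


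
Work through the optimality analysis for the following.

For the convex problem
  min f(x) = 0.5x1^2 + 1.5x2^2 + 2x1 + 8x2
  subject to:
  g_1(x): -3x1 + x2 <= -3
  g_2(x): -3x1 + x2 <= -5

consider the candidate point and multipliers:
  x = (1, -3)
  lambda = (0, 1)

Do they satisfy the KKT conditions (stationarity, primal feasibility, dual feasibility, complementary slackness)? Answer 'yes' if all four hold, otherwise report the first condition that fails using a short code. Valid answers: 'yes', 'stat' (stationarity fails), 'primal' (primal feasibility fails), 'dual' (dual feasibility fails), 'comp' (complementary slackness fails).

Gradient of f: grad f(x) = Q x + c = (3, -1)
Constraint values g_i(x) = a_i^T x - b_i:
  g_1((1, -3)) = -3
  g_2((1, -3)) = -1
Stationarity residual: grad f(x) + sum_i lambda_i a_i = (0, 0)
  -> stationarity OK
Primal feasibility (all g_i <= 0): OK
Dual feasibility (all lambda_i >= 0): OK
Complementary slackness (lambda_i * g_i(x) = 0 for all i): FAILS

Verdict: the first failing condition is complementary_slackness -> comp.

comp


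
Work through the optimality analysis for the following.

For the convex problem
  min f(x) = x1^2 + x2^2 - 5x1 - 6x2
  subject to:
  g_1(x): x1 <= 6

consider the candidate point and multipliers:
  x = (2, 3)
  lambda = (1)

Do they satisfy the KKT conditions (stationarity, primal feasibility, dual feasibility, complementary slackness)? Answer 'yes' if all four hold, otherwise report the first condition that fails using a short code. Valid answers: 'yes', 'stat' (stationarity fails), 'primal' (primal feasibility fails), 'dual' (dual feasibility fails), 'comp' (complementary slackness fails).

Gradient of f: grad f(x) = Q x + c = (-1, 0)
Constraint values g_i(x) = a_i^T x - b_i:
  g_1((2, 3)) = -4
Stationarity residual: grad f(x) + sum_i lambda_i a_i = (0, 0)
  -> stationarity OK
Primal feasibility (all g_i <= 0): OK
Dual feasibility (all lambda_i >= 0): OK
Complementary slackness (lambda_i * g_i(x) = 0 for all i): FAILS

Verdict: the first failing condition is complementary_slackness -> comp.

comp


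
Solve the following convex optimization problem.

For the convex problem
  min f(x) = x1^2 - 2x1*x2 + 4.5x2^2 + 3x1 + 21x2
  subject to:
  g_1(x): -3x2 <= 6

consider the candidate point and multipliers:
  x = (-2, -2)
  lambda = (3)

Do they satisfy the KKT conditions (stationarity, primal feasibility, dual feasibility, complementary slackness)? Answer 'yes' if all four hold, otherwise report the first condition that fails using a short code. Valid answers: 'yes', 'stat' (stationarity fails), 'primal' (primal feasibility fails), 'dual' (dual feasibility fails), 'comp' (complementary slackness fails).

Gradient of f: grad f(x) = Q x + c = (3, 7)
Constraint values g_i(x) = a_i^T x - b_i:
  g_1((-2, -2)) = 0
Stationarity residual: grad f(x) + sum_i lambda_i a_i = (3, -2)
  -> stationarity FAILS
Primal feasibility (all g_i <= 0): OK
Dual feasibility (all lambda_i >= 0): OK
Complementary slackness (lambda_i * g_i(x) = 0 for all i): OK

Verdict: the first failing condition is stationarity -> stat.

stat


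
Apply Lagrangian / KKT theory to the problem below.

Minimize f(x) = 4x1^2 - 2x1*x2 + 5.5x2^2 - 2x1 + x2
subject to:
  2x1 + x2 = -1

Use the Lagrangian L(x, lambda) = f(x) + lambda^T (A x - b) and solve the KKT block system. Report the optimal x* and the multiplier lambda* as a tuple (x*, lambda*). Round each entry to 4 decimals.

Form the Lagrangian:
  L(x, lambda) = (1/2) x^T Q x + c^T x + lambda^T (A x - b)
Stationarity (grad_x L = 0): Q x + c + A^T lambda = 0.
Primal feasibility: A x = b.

This gives the KKT block system:
  [ Q   A^T ] [ x     ]   [-c ]
  [ A    0  ] [ lambda ] = [ b ]

Solving the linear system:
  x*      = (-0.3333, -0.3333)
  lambda* = (2)
  f(x*)   = 1.1667

x* = (-0.3333, -0.3333), lambda* = (2)


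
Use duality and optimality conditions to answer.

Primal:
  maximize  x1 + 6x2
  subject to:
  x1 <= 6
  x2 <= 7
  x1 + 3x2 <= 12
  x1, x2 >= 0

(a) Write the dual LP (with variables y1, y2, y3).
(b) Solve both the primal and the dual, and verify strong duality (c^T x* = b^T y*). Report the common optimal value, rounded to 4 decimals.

The standard primal-dual pair for 'max c^T x s.t. A x <= b, x >= 0' is:
  Dual:  min b^T y  s.t.  A^T y >= c,  y >= 0.

So the dual LP is:
  minimize  6y1 + 7y2 + 12y3
  subject to:
    y1 + y3 >= 1
    y2 + 3y3 >= 6
    y1, y2, y3 >= 0

Solving the primal: x* = (0, 4).
  primal value c^T x* = 24.
Solving the dual: y* = (0, 0, 2).
  dual value b^T y* = 24.
Strong duality: c^T x* = b^T y*. Confirmed.

24


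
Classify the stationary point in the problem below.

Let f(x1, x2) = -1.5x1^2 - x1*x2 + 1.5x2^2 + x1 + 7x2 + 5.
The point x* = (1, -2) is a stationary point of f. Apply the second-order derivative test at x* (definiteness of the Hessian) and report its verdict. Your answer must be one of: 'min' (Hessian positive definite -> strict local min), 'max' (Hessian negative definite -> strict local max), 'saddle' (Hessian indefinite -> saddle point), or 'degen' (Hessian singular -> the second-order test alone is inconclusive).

Compute the Hessian H = grad^2 f:
  H = [[-3, -1], [-1, 3]]
Verify stationarity: grad f(x*) = H x* + g = (0, 0).
Eigenvalues of H: -3.1623, 3.1623.
Eigenvalues have mixed signs, so H is indefinite -> x* is a saddle point.

saddle


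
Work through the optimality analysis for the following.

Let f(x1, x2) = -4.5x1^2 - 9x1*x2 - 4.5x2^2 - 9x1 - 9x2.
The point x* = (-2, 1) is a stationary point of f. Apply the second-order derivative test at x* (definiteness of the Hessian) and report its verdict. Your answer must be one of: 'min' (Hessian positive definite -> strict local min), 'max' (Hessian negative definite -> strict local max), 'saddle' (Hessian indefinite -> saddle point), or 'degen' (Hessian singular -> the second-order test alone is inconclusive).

Compute the Hessian H = grad^2 f:
  H = [[-9, -9], [-9, -9]]
Verify stationarity: grad f(x*) = H x* + g = (0, 0).
Eigenvalues of H: -18, 0.
H has a zero eigenvalue (singular; negative semidefinite but not definite), so H is neither positive definite, negative definite, nor indefinite. The second-order test alone is inconclusive -> degen.
(Indeed, f is constant along the null direction of H through x*, so x* is not a strict local extremum.)

degen


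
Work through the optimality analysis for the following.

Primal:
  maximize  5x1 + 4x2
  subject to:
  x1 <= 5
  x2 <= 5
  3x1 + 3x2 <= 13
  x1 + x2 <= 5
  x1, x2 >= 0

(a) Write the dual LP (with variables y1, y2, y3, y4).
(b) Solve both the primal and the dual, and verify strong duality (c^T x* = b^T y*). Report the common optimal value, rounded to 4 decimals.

The standard primal-dual pair for 'max c^T x s.t. A x <= b, x >= 0' is:
  Dual:  min b^T y  s.t.  A^T y >= c,  y >= 0.

So the dual LP is:
  minimize  5y1 + 5y2 + 13y3 + 5y4
  subject to:
    y1 + 3y3 + y4 >= 5
    y2 + 3y3 + y4 >= 4
    y1, y2, y3, y4 >= 0

Solving the primal: x* = (4.3333, 0).
  primal value c^T x* = 21.6667.
Solving the dual: y* = (0, 0, 1.6667, 0).
  dual value b^T y* = 21.6667.
Strong duality: c^T x* = b^T y*. Confirmed.

21.6667


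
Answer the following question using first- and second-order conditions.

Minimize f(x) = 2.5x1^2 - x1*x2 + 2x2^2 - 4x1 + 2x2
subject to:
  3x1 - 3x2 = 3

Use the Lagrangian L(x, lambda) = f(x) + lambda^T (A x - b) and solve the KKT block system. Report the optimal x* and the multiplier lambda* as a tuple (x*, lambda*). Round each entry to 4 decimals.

Form the Lagrangian:
  L(x, lambda) = (1/2) x^T Q x + c^T x + lambda^T (A x - b)
Stationarity (grad_x L = 0): Q x + c + A^T lambda = 0.
Primal feasibility: A x = b.

This gives the KKT block system:
  [ Q   A^T ] [ x     ]   [-c ]
  [ A    0  ] [ lambda ] = [ b ]

Solving the linear system:
  x*      = (0.7143, -0.2857)
  lambda* = (0.0476)
  f(x*)   = -1.7857

x* = (0.7143, -0.2857), lambda* = (0.0476)


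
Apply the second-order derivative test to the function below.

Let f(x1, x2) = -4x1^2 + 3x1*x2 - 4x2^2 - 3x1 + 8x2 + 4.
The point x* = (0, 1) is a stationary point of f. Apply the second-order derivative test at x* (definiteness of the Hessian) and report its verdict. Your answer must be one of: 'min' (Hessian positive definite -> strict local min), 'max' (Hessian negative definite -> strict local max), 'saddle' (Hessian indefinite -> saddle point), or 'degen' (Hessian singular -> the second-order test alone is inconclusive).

Compute the Hessian H = grad^2 f:
  H = [[-8, 3], [3, -8]]
Verify stationarity: grad f(x*) = H x* + g = (0, 0).
Eigenvalues of H: -11, -5.
Both eigenvalues < 0, so H is negative definite -> x* is a strict local max.

max


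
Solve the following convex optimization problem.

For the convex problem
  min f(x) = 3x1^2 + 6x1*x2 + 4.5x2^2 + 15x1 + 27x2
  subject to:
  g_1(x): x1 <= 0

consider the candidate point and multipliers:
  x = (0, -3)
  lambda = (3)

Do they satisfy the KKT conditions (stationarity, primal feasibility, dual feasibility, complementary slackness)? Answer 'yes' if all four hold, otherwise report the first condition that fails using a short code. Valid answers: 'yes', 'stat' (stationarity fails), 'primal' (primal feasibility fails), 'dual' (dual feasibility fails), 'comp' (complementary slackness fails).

Gradient of f: grad f(x) = Q x + c = (-3, 0)
Constraint values g_i(x) = a_i^T x - b_i:
  g_1((0, -3)) = 0
Stationarity residual: grad f(x) + sum_i lambda_i a_i = (0, 0)
  -> stationarity OK
Primal feasibility (all g_i <= 0): OK
Dual feasibility (all lambda_i >= 0): OK
Complementary slackness (lambda_i * g_i(x) = 0 for all i): OK

Verdict: yes, KKT holds.

yes


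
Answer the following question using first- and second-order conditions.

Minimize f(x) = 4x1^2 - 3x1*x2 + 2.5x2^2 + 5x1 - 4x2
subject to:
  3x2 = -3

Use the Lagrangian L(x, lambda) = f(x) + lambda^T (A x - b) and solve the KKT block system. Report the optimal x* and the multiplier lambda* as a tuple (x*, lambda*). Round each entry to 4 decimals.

Form the Lagrangian:
  L(x, lambda) = (1/2) x^T Q x + c^T x + lambda^T (A x - b)
Stationarity (grad_x L = 0): Q x + c + A^T lambda = 0.
Primal feasibility: A x = b.

This gives the KKT block system:
  [ Q   A^T ] [ x     ]   [-c ]
  [ A    0  ] [ lambda ] = [ b ]

Solving the linear system:
  x*      = (-1, -1)
  lambda* = (2)
  f(x*)   = 2.5

x* = (-1, -1), lambda* = (2)


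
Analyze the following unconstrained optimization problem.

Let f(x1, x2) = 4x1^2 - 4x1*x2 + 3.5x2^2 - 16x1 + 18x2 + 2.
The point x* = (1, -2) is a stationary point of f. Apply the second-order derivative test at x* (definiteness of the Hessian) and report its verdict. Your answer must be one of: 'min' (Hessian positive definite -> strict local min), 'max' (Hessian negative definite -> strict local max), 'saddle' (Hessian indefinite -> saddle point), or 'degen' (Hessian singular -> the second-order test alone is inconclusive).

Compute the Hessian H = grad^2 f:
  H = [[8, -4], [-4, 7]]
Verify stationarity: grad f(x*) = H x* + g = (0, 0).
Eigenvalues of H: 3.4689, 11.5311.
Both eigenvalues > 0, so H is positive definite -> x* is a strict local min.

min


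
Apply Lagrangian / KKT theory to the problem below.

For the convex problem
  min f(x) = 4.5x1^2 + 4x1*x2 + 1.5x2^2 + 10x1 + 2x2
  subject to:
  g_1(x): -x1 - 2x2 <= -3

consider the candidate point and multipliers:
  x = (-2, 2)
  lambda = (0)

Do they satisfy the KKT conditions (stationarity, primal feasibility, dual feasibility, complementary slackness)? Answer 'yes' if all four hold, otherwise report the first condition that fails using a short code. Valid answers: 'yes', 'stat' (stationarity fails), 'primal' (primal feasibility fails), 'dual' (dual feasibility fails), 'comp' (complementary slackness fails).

Gradient of f: grad f(x) = Q x + c = (0, 0)
Constraint values g_i(x) = a_i^T x - b_i:
  g_1((-2, 2)) = 1
Stationarity residual: grad f(x) + sum_i lambda_i a_i = (0, 0)
  -> stationarity OK
Primal feasibility (all g_i <= 0): FAILS
Dual feasibility (all lambda_i >= 0): OK
Complementary slackness (lambda_i * g_i(x) = 0 for all i): OK

Verdict: the first failing condition is primal_feasibility -> primal.

primal


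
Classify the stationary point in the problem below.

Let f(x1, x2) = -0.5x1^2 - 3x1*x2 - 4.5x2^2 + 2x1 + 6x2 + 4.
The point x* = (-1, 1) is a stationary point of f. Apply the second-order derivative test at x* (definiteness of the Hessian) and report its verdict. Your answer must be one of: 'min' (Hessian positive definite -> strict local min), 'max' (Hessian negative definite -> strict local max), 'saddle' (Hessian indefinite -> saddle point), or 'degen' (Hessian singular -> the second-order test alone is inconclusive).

Compute the Hessian H = grad^2 f:
  H = [[-1, -3], [-3, -9]]
Verify stationarity: grad f(x*) = H x* + g = (0, 0).
Eigenvalues of H: -10, 0.
H has a zero eigenvalue (singular; negative semidefinite but not definite), so H is neither positive definite, negative definite, nor indefinite. The second-order test alone is inconclusive -> degen.
(Indeed, f is constant along the null direction of H through x*, so x* is not a strict local extremum.)

degen


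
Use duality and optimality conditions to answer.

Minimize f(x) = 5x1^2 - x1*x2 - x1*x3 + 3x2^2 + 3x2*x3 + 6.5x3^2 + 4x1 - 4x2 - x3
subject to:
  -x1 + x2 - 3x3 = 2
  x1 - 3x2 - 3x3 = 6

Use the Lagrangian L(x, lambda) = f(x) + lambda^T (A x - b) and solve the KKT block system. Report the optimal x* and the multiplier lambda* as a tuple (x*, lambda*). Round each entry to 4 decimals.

Form the Lagrangian:
  L(x, lambda) = (1/2) x^T Q x + c^T x + lambda^T (A x - b)
Stationarity (grad_x L = 0): Q x + c + A^T lambda = 0.
Primal feasibility: A x = b.

This gives the KKT block system:
  [ Q   A^T ] [ x     ]   [-c ]
  [ A    0  ] [ lambda ] = [ b ]

Solving the linear system:
  x*      = (-0.2182, -1.1091, -0.9636)
  lambda* = (-0.8273, -4.7182)
  f(x*)   = 17.2455

x* = (-0.2182, -1.1091, -0.9636), lambda* = (-0.8273, -4.7182)


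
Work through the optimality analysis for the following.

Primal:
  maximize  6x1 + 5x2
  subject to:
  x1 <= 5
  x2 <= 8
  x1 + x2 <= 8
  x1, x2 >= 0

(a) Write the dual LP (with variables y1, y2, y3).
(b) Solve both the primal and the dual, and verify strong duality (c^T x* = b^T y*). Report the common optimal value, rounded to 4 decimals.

The standard primal-dual pair for 'max c^T x s.t. A x <= b, x >= 0' is:
  Dual:  min b^T y  s.t.  A^T y >= c,  y >= 0.

So the dual LP is:
  minimize  5y1 + 8y2 + 8y3
  subject to:
    y1 + y3 >= 6
    y2 + y3 >= 5
    y1, y2, y3 >= 0

Solving the primal: x* = (5, 3).
  primal value c^T x* = 45.
Solving the dual: y* = (1, 0, 5).
  dual value b^T y* = 45.
Strong duality: c^T x* = b^T y*. Confirmed.

45


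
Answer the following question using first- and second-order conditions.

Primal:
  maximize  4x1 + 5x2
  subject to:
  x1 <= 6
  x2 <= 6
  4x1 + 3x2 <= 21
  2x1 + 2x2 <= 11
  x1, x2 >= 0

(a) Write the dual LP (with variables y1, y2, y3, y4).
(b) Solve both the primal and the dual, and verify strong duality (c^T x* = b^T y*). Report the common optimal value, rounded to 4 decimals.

The standard primal-dual pair for 'max c^T x s.t. A x <= b, x >= 0' is:
  Dual:  min b^T y  s.t.  A^T y >= c,  y >= 0.

So the dual LP is:
  minimize  6y1 + 6y2 + 21y3 + 11y4
  subject to:
    y1 + 4y3 + 2y4 >= 4
    y2 + 3y3 + 2y4 >= 5
    y1, y2, y3, y4 >= 0

Solving the primal: x* = (0, 5.5).
  primal value c^T x* = 27.5.
Solving the dual: y* = (0, 0, 0, 2.5).
  dual value b^T y* = 27.5.
Strong duality: c^T x* = b^T y*. Confirmed.

27.5


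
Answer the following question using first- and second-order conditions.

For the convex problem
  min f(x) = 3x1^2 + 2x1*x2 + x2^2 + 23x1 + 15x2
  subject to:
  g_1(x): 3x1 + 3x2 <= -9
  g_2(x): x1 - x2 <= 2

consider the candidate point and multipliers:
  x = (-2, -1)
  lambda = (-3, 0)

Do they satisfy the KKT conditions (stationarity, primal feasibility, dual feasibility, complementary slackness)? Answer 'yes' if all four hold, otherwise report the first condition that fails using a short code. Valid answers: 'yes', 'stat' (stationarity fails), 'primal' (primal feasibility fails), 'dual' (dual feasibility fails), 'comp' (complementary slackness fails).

Gradient of f: grad f(x) = Q x + c = (9, 9)
Constraint values g_i(x) = a_i^T x - b_i:
  g_1((-2, -1)) = 0
  g_2((-2, -1)) = -3
Stationarity residual: grad f(x) + sum_i lambda_i a_i = (0, 0)
  -> stationarity OK
Primal feasibility (all g_i <= 0): OK
Dual feasibility (all lambda_i >= 0): FAILS
Complementary slackness (lambda_i * g_i(x) = 0 for all i): OK

Verdict: the first failing condition is dual_feasibility -> dual.

dual


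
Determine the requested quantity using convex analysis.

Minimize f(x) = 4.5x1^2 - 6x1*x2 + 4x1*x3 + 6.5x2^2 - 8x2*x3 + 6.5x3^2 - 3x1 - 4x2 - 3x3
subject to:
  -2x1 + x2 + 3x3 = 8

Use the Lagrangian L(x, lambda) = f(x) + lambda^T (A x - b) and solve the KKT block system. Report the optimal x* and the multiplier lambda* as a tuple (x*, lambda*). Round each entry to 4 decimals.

Form the Lagrangian:
  L(x, lambda) = (1/2) x^T Q x + c^T x + lambda^T (A x - b)
Stationarity (grad_x L = 0): Q x + c + A^T lambda = 0.
Primal feasibility: A x = b.

This gives the KKT block system:
  [ Q   A^T ] [ x     ]   [-c ]
  [ A    0  ] [ lambda ] = [ b ]

Solving the linear system:
  x*      = (-0.0699, 1.7596, 2.0335)
  lambda* = (-3.0264)
  f(x*)   = 5.6409

x* = (-0.0699, 1.7596, 2.0335), lambda* = (-3.0264)


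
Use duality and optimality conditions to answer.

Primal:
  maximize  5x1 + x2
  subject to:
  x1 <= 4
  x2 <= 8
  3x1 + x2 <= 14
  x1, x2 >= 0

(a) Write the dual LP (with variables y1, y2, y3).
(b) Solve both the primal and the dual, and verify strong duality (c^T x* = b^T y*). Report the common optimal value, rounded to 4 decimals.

The standard primal-dual pair for 'max c^T x s.t. A x <= b, x >= 0' is:
  Dual:  min b^T y  s.t.  A^T y >= c,  y >= 0.

So the dual LP is:
  minimize  4y1 + 8y2 + 14y3
  subject to:
    y1 + 3y3 >= 5
    y2 + y3 >= 1
    y1, y2, y3 >= 0

Solving the primal: x* = (4, 2).
  primal value c^T x* = 22.
Solving the dual: y* = (2, 0, 1).
  dual value b^T y* = 22.
Strong duality: c^T x* = b^T y*. Confirmed.

22
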